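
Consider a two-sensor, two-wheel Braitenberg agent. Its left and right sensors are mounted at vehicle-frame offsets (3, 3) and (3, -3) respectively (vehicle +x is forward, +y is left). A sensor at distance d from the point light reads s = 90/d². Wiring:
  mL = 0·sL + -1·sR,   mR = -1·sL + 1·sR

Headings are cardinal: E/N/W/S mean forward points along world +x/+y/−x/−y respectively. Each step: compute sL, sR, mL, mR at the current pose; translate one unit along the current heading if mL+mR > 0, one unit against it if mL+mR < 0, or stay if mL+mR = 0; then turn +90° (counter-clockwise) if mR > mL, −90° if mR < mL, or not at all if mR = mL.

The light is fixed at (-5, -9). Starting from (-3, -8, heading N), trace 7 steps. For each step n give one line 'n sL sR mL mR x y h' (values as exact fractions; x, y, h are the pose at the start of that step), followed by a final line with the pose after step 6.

n=0: pose=(-3,-8,N); sL=90/17, sR=90/41; mL=-90/41, mR=-2160/697; mL+mR=-90/17 → advance -1; mR−mL=-630/697 → turn -1·90°
n=1: pose=(-3,-9,E); sL=45/17, sR=45/17; mL=-45/17, mR=0; mL+mR=-45/17 → advance -1; mR−mL=45/17 → turn +1·90°
n=2: pose=(-4,-9,N); sL=90/13, sR=18/5; mL=-18/5, mR=-216/65; mL+mR=-90/13 → advance -1; mR−mL=18/65 → turn +1·90°
n=3: pose=(-4,-10,W); sL=9/2, sR=45/4; mL=-45/4, mR=27/4; mL+mR=-9/2 → advance -1; mR−mL=18 → turn +1·90°
n=4: pose=(-3,-10,S); sL=90/41, sR=90/17; mL=-90/17, mR=2160/697; mL+mR=-90/41 → advance -1; mR−mL=5850/697 → turn +1·90°
n=5: pose=(-3,-9,E); sL=45/17, sR=45/17; mL=-45/17, mR=0; mL+mR=-45/17 → advance -1; mR−mL=45/17 → turn +1·90°
n=6: pose=(-4,-9,N); sL=90/13, sR=18/5; mL=-18/5, mR=-216/65; mL+mR=-90/13 → advance -1; mR−mL=18/65 → turn +1·90°

0 90/17 90/41 -90/41 -2160/697 -3 -8 N
1 45/17 45/17 -45/17 0 -3 -9 E
2 90/13 18/5 -18/5 -216/65 -4 -9 N
3 9/2 45/4 -45/4 27/4 -4 -10 W
4 90/41 90/17 -90/17 2160/697 -3 -10 S
5 45/17 45/17 -45/17 0 -3 -9 E
6 90/13 18/5 -18/5 -216/65 -4 -9 N
final -4 -10 W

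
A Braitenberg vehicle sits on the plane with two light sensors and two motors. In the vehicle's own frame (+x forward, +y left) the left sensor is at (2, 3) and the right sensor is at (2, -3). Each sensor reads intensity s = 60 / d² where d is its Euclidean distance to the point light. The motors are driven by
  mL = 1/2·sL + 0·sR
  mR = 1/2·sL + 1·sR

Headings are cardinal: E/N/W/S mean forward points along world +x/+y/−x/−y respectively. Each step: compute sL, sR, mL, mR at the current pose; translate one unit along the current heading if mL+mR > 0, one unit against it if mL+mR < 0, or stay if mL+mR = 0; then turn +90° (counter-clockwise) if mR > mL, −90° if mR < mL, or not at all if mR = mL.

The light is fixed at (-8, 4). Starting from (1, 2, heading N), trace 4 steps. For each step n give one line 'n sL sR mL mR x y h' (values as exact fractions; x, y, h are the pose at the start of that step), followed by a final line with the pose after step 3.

0 5/3 5/12 5/6 5/4 1 2 N
1 12/13 60/53 6/13 1098/689 1 3 W
2 6/13 30/17 3/13 441/221 0 3 S
3 60/101 12/25 30/101 1962/2525 0 2 E
final 1 2 N

n=0: pose=(1,2,N); sL=5/3, sR=5/12; mL=5/6, mR=5/4; mL+mR=25/12 → advance +1; mR−mL=5/12 → turn +1·90°
n=1: pose=(1,3,W); sL=12/13, sR=60/53; mL=6/13, mR=1098/689; mL+mR=1416/689 → advance +1; mR−mL=60/53 → turn +1·90°
n=2: pose=(0,3,S); sL=6/13, sR=30/17; mL=3/13, mR=441/221; mL+mR=492/221 → advance +1; mR−mL=30/17 → turn +1·90°
n=3: pose=(0,2,E); sL=60/101, sR=12/25; mL=30/101, mR=1962/2525; mL+mR=2712/2525 → advance +1; mR−mL=12/25 → turn +1·90°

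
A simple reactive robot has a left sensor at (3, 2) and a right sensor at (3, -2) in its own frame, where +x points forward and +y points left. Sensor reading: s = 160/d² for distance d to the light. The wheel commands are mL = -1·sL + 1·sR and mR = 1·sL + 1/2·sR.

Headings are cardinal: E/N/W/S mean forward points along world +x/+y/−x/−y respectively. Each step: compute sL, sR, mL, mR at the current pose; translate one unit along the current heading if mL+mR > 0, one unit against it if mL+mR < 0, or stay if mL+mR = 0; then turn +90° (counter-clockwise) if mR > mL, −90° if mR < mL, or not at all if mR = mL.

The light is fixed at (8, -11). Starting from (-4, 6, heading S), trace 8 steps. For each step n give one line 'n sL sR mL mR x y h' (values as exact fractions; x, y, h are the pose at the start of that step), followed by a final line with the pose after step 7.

0 20/37 20/49 -240/1813 1350/1813 -4 6 S
1 32/81 160/277 4096/22437 15344/22437 -4 5 E
2 16/53 80/221 704/11713 5656/11713 -3 5 N
3 160/421 160/557 -21760/234497 122800/234497 -3 6 W
4 20/37 20/49 -240/1813 1350/1813 -4 6 S
5 32/81 160/277 4096/22437 15344/22437 -4 5 E
6 16/53 80/221 704/11713 5656/11713 -3 5 N
7 160/421 160/557 -21760/234497 122800/234497 -3 6 W
final -4 6 S

n=0: pose=(-4,6,S); sL=20/37, sR=20/49; mL=-240/1813, mR=1350/1813; mL+mR=30/49 → advance +1; mR−mL=1590/1813 → turn +1·90°
n=1: pose=(-4,5,E); sL=32/81, sR=160/277; mL=4096/22437, mR=15344/22437; mL+mR=240/277 → advance +1; mR−mL=11248/22437 → turn +1·90°
n=2: pose=(-3,5,N); sL=16/53, sR=80/221; mL=704/11713, mR=5656/11713; mL+mR=120/221 → advance +1; mR−mL=4952/11713 → turn +1·90°
n=3: pose=(-3,6,W); sL=160/421, sR=160/557; mL=-21760/234497, mR=122800/234497; mL+mR=240/557 → advance +1; mR−mL=144560/234497 → turn +1·90°
n=4: pose=(-4,6,S); sL=20/37, sR=20/49; mL=-240/1813, mR=1350/1813; mL+mR=30/49 → advance +1; mR−mL=1590/1813 → turn +1·90°
n=5: pose=(-4,5,E); sL=32/81, sR=160/277; mL=4096/22437, mR=15344/22437; mL+mR=240/277 → advance +1; mR−mL=11248/22437 → turn +1·90°
n=6: pose=(-3,5,N); sL=16/53, sR=80/221; mL=704/11713, mR=5656/11713; mL+mR=120/221 → advance +1; mR−mL=4952/11713 → turn +1·90°
n=7: pose=(-3,6,W); sL=160/421, sR=160/557; mL=-21760/234497, mR=122800/234497; mL+mR=240/557 → advance +1; mR−mL=144560/234497 → turn +1·90°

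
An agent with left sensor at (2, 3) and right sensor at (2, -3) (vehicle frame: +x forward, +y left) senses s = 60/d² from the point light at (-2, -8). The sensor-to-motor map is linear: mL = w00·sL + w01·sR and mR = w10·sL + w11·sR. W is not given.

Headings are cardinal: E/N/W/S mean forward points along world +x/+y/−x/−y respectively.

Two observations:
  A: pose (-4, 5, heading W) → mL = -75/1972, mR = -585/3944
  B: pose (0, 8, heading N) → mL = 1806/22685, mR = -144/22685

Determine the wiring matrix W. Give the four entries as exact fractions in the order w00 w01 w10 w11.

obs A: pose=(-4,5,W) → sL=15/29, sR=15/68, mL=-75/1972, mR=-585/3944
obs B: pose=(0,8,N) → sL=12/65, sR=60/349, mL=1806/22685, mR=-144/22685
sensor matrix S = [[15/29, 15/68], [12/65, 60/349]]; det S = 107811/2236741
solve [mL_A; mL_B] = S·[w00; w01] and [mR_A; mR_B] = S·[w10; w11]:
  w00 = -1/2, w01 = 1, w10 = -1/2, w11 = 1/2

-1/2 1 -1/2 1/2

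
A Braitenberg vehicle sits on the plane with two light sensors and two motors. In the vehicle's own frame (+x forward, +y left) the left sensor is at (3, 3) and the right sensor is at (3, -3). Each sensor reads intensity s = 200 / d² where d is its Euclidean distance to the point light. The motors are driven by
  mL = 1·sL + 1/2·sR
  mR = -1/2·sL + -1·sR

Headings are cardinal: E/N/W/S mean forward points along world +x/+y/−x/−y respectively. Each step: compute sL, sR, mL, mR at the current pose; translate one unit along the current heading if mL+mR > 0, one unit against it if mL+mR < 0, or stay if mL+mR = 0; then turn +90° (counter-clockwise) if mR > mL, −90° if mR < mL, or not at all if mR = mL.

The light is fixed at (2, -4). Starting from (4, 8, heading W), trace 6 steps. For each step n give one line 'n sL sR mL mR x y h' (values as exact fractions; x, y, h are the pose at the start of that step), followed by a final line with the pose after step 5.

0 100/41 100/113 13350/4633 -9750/4633 4 8 W
1 200/229 200/241 71100/55189 -69900/55189 3 8 N
2 25/34 50/29 1575/986 -4125/1972 3 9 E
3 200/109 200/109 300/109 -300/109 2 9 S
4 200/109 40/53 12780/5777 -9660/5777 2 9 W
5 25/34 10/13 495/442 -1005/884 1 9 N
final 1 8 E

n=0: pose=(4,8,W); sL=100/41, sR=100/113; mL=13350/4633, mR=-9750/4633; mL+mR=3600/4633 → advance +1; mR−mL=-23100/4633 → turn -1·90°
n=1: pose=(3,8,N); sL=200/229, sR=200/241; mL=71100/55189, mR=-69900/55189; mL+mR=1200/55189 → advance +1; mR−mL=-141000/55189 → turn -1·90°
n=2: pose=(3,9,E); sL=25/34, sR=50/29; mL=1575/986, mR=-4125/1972; mL+mR=-975/1972 → advance -1; mR−mL=-7275/1972 → turn -1·90°
n=3: pose=(2,9,S); sL=200/109, sR=200/109; mL=300/109, mR=-300/109; mL+mR=0 → advance +0; mR−mL=-600/109 → turn -1·90°
n=4: pose=(2,9,W); sL=200/109, sR=40/53; mL=12780/5777, mR=-9660/5777; mL+mR=3120/5777 → advance +1; mR−mL=-22440/5777 → turn -1·90°
n=5: pose=(1,9,N); sL=25/34, sR=10/13; mL=495/442, mR=-1005/884; mL+mR=-15/884 → advance -1; mR−mL=-1995/884 → turn -1·90°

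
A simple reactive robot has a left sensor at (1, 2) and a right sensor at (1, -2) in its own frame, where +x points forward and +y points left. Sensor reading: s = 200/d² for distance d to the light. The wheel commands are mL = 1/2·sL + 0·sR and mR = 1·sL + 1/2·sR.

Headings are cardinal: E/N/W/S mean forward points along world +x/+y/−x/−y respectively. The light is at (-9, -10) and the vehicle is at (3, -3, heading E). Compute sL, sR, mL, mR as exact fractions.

left sensor world pos  = (4, -1); dL² = 250
right sensor world pos = (4, -5); dR² = 194
sL = 200/250 = 4/5
sR = 200/194 = 100/97
mL = 1/2·sL + 0·sR = 2/5
mR = 1·sL + 1/2·sR = 638/485

4/5 100/97 2/5 638/485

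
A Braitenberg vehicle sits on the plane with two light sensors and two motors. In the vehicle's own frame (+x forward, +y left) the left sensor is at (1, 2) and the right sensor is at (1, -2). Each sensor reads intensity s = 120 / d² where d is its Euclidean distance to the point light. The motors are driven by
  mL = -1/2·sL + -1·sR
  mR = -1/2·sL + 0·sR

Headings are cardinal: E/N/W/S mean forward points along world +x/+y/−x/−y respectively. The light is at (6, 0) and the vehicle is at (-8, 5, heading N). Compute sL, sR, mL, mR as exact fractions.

left sensor world pos  = (-10, 6); dL² = 292
right sensor world pos = (-6, 6); dR² = 180
sL = 120/292 = 30/73
sR = 120/180 = 2/3
mL = -1/2·sL + -1·sR = -191/219
mR = -1/2·sL + 0·sR = -15/73

30/73 2/3 -191/219 -15/73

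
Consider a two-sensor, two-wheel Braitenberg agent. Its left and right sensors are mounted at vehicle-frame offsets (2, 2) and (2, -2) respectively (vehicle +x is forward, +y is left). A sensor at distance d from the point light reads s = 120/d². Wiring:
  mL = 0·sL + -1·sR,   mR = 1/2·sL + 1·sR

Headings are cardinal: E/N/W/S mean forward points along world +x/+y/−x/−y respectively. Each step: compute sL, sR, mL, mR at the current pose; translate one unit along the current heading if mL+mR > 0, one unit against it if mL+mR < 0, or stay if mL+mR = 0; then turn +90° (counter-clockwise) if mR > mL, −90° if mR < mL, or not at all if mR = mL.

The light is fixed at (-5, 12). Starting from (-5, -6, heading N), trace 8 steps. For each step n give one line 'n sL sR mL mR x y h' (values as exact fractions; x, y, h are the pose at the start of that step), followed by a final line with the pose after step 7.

n=0: pose=(-5,-6,N); sL=6/13, sR=6/13; mL=-6/13, mR=9/13; mL+mR=3/13 → advance +1; mR−mL=15/13 → turn +1·90°
n=1: pose=(-5,-5,W); sL=24/73, sR=120/229; mL=-120/229, mR=11508/16717; mL+mR=12/73 → advance +1; mR−mL=20268/16717 → turn +1·90°
n=2: pose=(-6,-5,S); sL=60/181, sR=12/37; mL=-12/37, mR=3282/6697; mL+mR=30/181 → advance +1; mR−mL=5454/6697 → turn +1·90°
n=3: pose=(-6,-6,E); sL=120/257, sR=120/401; mL=-120/401, mR=54900/103057; mL+mR=60/257 → advance +1; mR−mL=85740/103057 → turn +1·90°
n=4: pose=(-5,-6,N); sL=6/13, sR=6/13; mL=-6/13, mR=9/13; mL+mR=3/13 → advance +1; mR−mL=15/13 → turn +1·90°
n=5: pose=(-5,-5,W); sL=24/73, sR=120/229; mL=-120/229, mR=11508/16717; mL+mR=12/73 → advance +1; mR−mL=20268/16717 → turn +1·90°
n=6: pose=(-6,-5,S); sL=60/181, sR=12/37; mL=-12/37, mR=3282/6697; mL+mR=30/181 → advance +1; mR−mL=5454/6697 → turn +1·90°
n=7: pose=(-6,-6,E); sL=120/257, sR=120/401; mL=-120/401, mR=54900/103057; mL+mR=60/257 → advance +1; mR−mL=85740/103057 → turn +1·90°

0 6/13 6/13 -6/13 9/13 -5 -6 N
1 24/73 120/229 -120/229 11508/16717 -5 -5 W
2 60/181 12/37 -12/37 3282/6697 -6 -5 S
3 120/257 120/401 -120/401 54900/103057 -6 -6 E
4 6/13 6/13 -6/13 9/13 -5 -6 N
5 24/73 120/229 -120/229 11508/16717 -5 -5 W
6 60/181 12/37 -12/37 3282/6697 -6 -5 S
7 120/257 120/401 -120/401 54900/103057 -6 -6 E
final -5 -6 N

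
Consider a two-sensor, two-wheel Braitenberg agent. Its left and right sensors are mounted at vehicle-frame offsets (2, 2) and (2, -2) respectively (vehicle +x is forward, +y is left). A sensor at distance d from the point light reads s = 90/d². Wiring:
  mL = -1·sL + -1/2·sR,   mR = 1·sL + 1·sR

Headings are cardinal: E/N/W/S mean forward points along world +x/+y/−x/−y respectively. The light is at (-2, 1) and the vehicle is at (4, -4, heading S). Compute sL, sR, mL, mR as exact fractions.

90/113 18/13 -2187/1469 3204/1469

left sensor world pos  = (6, -6); dL² = 113
right sensor world pos = (2, -6); dR² = 65
sL = 90/113 = 90/113
sR = 90/65 = 18/13
mL = -1·sL + -1/2·sR = -2187/1469
mR = 1·sL + 1·sR = 3204/1469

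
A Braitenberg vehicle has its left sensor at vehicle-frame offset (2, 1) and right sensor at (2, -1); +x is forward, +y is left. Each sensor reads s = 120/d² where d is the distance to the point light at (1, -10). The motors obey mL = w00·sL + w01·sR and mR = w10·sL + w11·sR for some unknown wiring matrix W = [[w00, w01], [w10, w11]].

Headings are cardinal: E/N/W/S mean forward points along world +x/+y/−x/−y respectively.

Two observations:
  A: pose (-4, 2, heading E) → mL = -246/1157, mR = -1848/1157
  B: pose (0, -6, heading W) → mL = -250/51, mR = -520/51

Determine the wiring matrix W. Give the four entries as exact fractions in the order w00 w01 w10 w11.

obs A: pose=(-4,2,E) → sL=60/89, sR=12/13, mL=-246/1157, mR=-1848/1157
obs B: pose=(0,-6,W) → sL=20/3, sR=60/17, mL=-250/51, mR=-520/51
sensor matrix S = [[60/89, 12/13], [20/3, 60/17]]; det S = -74240/19669
solve [mL_A; mL_B] = S·[w00; w01] and [mR_A; mR_B] = S·[w10; w11]:
  w00 = -1, w01 = 1/2, w10 = -1, w11 = -1

-1 1/2 -1 -1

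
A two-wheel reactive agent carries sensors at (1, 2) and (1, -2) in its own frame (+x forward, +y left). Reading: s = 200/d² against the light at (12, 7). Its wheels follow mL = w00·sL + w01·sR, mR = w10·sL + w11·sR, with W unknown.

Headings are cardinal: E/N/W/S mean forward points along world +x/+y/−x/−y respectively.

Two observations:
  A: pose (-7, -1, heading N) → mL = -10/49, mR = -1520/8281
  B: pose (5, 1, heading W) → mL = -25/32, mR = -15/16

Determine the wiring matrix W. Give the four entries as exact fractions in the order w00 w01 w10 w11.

obs A: pose=(-7,-1,N) → sL=20/49, sR=100/169, mL=-10/49, mR=-1520/8281
obs B: pose=(5,1,W) → sL=25/16, sR=5/2, mL=-25/32, mR=-15/16
sensor matrix S = [[20/49, 100/169], [25/16, 5/2]]; det S = 3175/33124
solve [mL_A; mL_B] = S·[w00; w01] and [mR_A; mR_B] = S·[w10; w11]:
  w00 = -1/2, w01 = 0, w10 = 1, w11 = -1

-1/2 0 1 -1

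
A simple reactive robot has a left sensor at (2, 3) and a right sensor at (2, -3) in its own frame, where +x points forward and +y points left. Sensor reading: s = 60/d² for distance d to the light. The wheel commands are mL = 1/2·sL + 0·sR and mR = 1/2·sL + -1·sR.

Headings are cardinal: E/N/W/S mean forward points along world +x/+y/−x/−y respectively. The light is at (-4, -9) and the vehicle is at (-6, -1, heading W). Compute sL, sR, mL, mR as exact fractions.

left sensor world pos  = (-8, -4); dL² = 41
right sensor world pos = (-8, 2); dR² = 137
sL = 60/41 = 60/41
sR = 60/137 = 60/137
mL = 1/2·sL + 0·sR = 30/41
mR = 1/2·sL + -1·sR = 1650/5617

60/41 60/137 30/41 1650/5617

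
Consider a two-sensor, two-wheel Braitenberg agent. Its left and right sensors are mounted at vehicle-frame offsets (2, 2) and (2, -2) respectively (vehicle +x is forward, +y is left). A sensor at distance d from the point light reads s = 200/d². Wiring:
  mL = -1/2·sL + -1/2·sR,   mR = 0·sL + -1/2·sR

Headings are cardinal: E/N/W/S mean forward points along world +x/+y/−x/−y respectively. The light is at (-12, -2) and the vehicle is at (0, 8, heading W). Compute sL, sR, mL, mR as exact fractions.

50/41 50/61 -2550/2501 -25/61

left sensor world pos  = (-2, 6); dL² = 164
right sensor world pos = (-2, 10); dR² = 244
sL = 200/164 = 50/41
sR = 200/244 = 50/61
mL = -1/2·sL + -1/2·sR = -2550/2501
mR = 0·sL + -1/2·sR = -25/61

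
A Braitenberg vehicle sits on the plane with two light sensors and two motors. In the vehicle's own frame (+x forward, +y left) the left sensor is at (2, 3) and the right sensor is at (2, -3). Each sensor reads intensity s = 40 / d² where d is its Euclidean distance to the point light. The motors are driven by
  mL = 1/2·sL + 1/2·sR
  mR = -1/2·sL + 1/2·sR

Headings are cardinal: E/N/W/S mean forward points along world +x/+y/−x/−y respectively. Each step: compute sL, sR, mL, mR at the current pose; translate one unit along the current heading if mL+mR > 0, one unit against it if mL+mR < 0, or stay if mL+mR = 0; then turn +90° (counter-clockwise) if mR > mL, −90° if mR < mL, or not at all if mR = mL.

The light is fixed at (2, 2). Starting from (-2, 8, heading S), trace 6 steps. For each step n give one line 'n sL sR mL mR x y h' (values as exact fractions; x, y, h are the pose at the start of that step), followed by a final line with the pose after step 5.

n=0: pose=(-2,8,S); sL=40/17, sR=8/13; mL=328/221, mR=-192/221; mL+mR=8/13 → advance +1; mR−mL=-40/17 → turn -1·90°
n=1: pose=(-2,7,W); sL=1, sR=2/5; mL=7/10, mR=-3/10; mL+mR=2/5 → advance +1; mR−mL=-1 → turn -1·90°
n=2: pose=(-3,7,N); sL=40/113, sR=40/53; mL=3320/5989, mR=1200/5989; mL+mR=40/53 → advance +1; mR−mL=-40/113 → turn -1·90°
n=3: pose=(-3,8,E); sL=4/9, sR=20/9; mL=4/3, mR=8/9; mL+mR=20/9 → advance +1; mR−mL=-4/9 → turn -1·90°
n=4: pose=(-2,8,S); sL=40/17, sR=8/13; mL=328/221, mR=-192/221; mL+mR=8/13 → advance +1; mR−mL=-40/17 → turn -1·90°
n=5: pose=(-2,7,W); sL=1, sR=2/5; mL=7/10, mR=-3/10; mL+mR=2/5 → advance +1; mR−mL=-1 → turn -1·90°

0 40/17 8/13 328/221 -192/221 -2 8 S
1 1 2/5 7/10 -3/10 -2 7 W
2 40/113 40/53 3320/5989 1200/5989 -3 7 N
3 4/9 20/9 4/3 8/9 -3 8 E
4 40/17 8/13 328/221 -192/221 -2 8 S
5 1 2/5 7/10 -3/10 -2 7 W
final -3 7 N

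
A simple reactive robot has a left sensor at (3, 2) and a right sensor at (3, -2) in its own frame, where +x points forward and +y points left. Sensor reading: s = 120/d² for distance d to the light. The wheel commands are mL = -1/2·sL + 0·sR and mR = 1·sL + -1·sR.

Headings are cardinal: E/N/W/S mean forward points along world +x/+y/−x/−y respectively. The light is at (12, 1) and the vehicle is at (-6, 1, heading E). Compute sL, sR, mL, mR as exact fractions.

120/229 120/229 -60/229 0

left sensor world pos  = (-3, 3); dL² = 229
right sensor world pos = (-3, -1); dR² = 229
sL = 120/229 = 120/229
sR = 120/229 = 120/229
mL = -1/2·sL + 0·sR = -60/229
mR = 1·sL + -1·sR = 0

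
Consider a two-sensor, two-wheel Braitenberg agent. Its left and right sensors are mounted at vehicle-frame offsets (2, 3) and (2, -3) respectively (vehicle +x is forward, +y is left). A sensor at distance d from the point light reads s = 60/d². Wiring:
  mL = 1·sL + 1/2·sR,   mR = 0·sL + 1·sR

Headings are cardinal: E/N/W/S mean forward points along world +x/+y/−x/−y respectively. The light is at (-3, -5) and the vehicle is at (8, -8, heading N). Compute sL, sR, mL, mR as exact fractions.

12/13 60/197 2754/2561 60/197

left sensor world pos  = (5, -6); dL² = 65
right sensor world pos = (11, -6); dR² = 197
sL = 60/65 = 12/13
sR = 60/197 = 60/197
mL = 1·sL + 1/2·sR = 2754/2561
mR = 0·sL + 1·sR = 60/197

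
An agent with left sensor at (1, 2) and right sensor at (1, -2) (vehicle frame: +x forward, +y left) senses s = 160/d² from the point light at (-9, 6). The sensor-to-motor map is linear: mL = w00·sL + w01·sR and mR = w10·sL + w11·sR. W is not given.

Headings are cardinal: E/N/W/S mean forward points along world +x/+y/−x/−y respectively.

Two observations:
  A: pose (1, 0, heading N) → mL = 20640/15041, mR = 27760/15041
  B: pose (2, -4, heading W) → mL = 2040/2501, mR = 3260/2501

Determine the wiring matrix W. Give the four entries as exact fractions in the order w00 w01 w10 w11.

1/2 1/2 1/2 1

obs A: pose=(1,0,N) → sL=160/89, sR=160/169, mL=20640/15041, mR=27760/15041
obs B: pose=(2,-4,W) → sL=40/61, sR=40/41, mL=2040/2501, mR=3260/2501
sensor matrix S = [[160/89, 160/169], [40/61, 40/41]]; det S = 42624000/37617541
solve [mL_A; mL_B] = S·[w00; w01] and [mR_A; mR_B] = S·[w10; w11]:
  w00 = 1/2, w01 = 1/2, w10 = 1/2, w11 = 1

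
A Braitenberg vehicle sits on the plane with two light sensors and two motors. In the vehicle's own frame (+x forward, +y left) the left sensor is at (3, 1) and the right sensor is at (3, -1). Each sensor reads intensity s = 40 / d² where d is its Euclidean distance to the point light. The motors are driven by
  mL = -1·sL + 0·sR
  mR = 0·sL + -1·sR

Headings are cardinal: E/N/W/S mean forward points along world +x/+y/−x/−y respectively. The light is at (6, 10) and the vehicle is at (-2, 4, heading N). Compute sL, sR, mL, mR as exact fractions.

left sensor world pos  = (-3, 7); dL² = 90
right sensor world pos = (-1, 7); dR² = 58
sL = 40/90 = 4/9
sR = 40/58 = 20/29
mL = -1·sL + 0·sR = -4/9
mR = 0·sL + -1·sR = -20/29

4/9 20/29 -4/9 -20/29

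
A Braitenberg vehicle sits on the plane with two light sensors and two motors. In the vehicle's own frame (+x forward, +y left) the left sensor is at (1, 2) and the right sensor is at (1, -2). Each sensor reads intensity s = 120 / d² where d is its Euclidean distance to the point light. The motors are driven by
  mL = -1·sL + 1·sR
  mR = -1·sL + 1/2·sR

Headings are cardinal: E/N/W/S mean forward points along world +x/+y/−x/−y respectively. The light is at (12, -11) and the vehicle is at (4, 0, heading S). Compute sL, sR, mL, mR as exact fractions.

left sensor world pos  = (6, -1); dL² = 136
right sensor world pos = (2, -1); dR² = 200
sL = 120/136 = 15/17
sR = 120/200 = 3/5
mL = -1·sL + 1·sR = -24/85
mR = -1·sL + 1/2·sR = -99/170

15/17 3/5 -24/85 -99/170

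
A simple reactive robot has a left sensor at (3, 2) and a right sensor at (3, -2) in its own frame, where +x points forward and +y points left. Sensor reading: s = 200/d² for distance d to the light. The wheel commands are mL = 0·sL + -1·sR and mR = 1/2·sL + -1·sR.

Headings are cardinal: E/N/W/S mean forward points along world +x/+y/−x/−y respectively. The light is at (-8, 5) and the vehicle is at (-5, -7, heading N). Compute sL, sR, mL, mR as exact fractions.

100/41 100/53 -100/53 -1450/2173

left sensor world pos  = (-7, -4); dL² = 82
right sensor world pos = (-3, -4); dR² = 106
sL = 200/82 = 100/41
sR = 200/106 = 100/53
mL = 0·sL + -1·sR = -100/53
mR = 1/2·sL + -1·sR = -1450/2173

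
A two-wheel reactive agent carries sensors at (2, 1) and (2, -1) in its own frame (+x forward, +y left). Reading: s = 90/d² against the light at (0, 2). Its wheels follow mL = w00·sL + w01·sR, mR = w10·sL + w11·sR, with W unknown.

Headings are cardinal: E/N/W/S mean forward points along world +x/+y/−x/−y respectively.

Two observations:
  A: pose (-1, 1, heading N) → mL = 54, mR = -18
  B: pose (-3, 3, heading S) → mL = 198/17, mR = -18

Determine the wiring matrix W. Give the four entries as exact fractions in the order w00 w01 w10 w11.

obs A: pose=(-1,1,N) → sL=18, sR=90, mL=54, mR=-18
obs B: pose=(-3,3,S) → sL=18, sR=90/17, mL=198/17, mR=-18
sensor matrix S = [[18, 90], [18, 90/17]]; det S = -25920/17
solve [mL_A; mL_B] = S·[w00; w01] and [mR_A; mR_B] = S·[w10; w11]:
  w00 = 1/2, w01 = 1/2, w10 = -1, w11 = 0

1/2 1/2 -1 0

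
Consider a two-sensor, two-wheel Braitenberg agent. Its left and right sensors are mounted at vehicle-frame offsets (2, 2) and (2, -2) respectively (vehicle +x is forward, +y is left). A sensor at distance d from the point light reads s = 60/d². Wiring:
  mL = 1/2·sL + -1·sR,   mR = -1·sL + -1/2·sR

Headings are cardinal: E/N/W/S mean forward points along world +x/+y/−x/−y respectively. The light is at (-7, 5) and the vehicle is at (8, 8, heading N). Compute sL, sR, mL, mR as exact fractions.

left sensor world pos  = (6, 10); dL² = 194
right sensor world pos = (10, 10); dR² = 314
sL = 60/194 = 30/97
sR = 60/314 = 30/157
mL = 1/2·sL + -1·sR = -555/15229
mR = -1·sL + -1/2·sR = -6165/15229

30/97 30/157 -555/15229 -6165/15229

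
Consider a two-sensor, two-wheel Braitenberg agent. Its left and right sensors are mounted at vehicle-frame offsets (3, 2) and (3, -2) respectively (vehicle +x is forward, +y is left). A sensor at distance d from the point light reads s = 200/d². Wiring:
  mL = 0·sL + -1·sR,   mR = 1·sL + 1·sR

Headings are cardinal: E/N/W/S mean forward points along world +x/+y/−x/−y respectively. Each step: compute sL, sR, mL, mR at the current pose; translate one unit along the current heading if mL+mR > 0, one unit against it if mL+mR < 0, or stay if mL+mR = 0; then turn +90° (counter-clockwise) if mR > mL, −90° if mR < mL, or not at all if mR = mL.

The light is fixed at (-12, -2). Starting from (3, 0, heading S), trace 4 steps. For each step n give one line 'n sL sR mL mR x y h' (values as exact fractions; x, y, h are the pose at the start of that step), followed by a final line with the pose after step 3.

0 20/29 20/17 -20/17 920/493 3 0 S
1 200/333 8/13 -8/13 5264/4329 3 -1 E
2 50/53 10/17 -10/17 1380/901 4 -1 N
3 200/169 40/37 -40/37 14160/6253 4 0 W
final 3 0 S

n=0: pose=(3,0,S); sL=20/29, sR=20/17; mL=-20/17, mR=920/493; mL+mR=20/29 → advance +1; mR−mL=1500/493 → turn +1·90°
n=1: pose=(3,-1,E); sL=200/333, sR=8/13; mL=-8/13, mR=5264/4329; mL+mR=200/333 → advance +1; mR−mL=7928/4329 → turn +1·90°
n=2: pose=(4,-1,N); sL=50/53, sR=10/17; mL=-10/17, mR=1380/901; mL+mR=50/53 → advance +1; mR−mL=1910/901 → turn +1·90°
n=3: pose=(4,0,W); sL=200/169, sR=40/37; mL=-40/37, mR=14160/6253; mL+mR=200/169 → advance +1; mR−mL=20920/6253 → turn +1·90°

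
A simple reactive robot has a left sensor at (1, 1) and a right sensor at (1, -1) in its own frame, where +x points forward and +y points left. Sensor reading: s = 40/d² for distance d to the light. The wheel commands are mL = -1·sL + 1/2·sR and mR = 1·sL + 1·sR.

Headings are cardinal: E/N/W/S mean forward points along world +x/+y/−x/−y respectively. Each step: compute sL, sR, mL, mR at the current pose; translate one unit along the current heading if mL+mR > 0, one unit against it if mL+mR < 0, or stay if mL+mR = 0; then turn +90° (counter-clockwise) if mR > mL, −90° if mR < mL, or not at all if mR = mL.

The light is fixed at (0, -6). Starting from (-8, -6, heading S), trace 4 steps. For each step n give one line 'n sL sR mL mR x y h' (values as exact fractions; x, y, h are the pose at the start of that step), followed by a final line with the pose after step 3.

n=0: pose=(-8,-6,S); sL=4/5, sR=20/41; mL=-114/205, mR=264/205; mL+mR=30/41 → advance +1; mR−mL=378/205 → turn +1·90°
n=1: pose=(-8,-7,E); sL=40/49, sR=40/53; mL=-1140/2597, mR=4080/2597; mL+mR=60/53 → advance +1; mR−mL=5220/2597 → turn +1·90°
n=2: pose=(-7,-7,N); sL=5/8, sR=10/9; mL=-5/72, mR=125/72; mL+mR=5/3 → advance +1; mR−mL=65/36 → turn +1·90°
n=3: pose=(-7,-6,W); sL=8/13, sR=8/13; mL=-4/13, mR=16/13; mL+mR=12/13 → advance +1; mR−mL=20/13 → turn +1·90°

0 4/5 20/41 -114/205 264/205 -8 -6 S
1 40/49 40/53 -1140/2597 4080/2597 -8 -7 E
2 5/8 10/9 -5/72 125/72 -7 -7 N
3 8/13 8/13 -4/13 16/13 -7 -6 W
final -8 -6 S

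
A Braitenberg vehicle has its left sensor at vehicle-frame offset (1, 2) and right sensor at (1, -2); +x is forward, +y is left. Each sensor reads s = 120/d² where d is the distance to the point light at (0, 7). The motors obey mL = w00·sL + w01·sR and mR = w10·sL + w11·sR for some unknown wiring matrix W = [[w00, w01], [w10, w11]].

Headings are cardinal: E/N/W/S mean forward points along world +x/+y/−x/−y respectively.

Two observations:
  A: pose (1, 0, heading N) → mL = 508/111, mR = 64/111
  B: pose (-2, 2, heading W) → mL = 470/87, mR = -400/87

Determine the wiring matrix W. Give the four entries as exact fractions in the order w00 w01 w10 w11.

obs A: pose=(1,0,N) → sL=120/37, sR=8/3, mL=508/111, mR=64/111
obs B: pose=(-2,2,W) → sL=60/29, sR=20/3, mL=470/87, mR=-400/87
sensor matrix S = [[120/37, 8/3], [60/29, 20/3]]; det S = 17280/1073
solve [mL_A; mL_B] = S·[w00; w01] and [mR_A; mR_B] = S·[w10; w11]:
  w00 = 1, w01 = 1/2, w10 = 1, w11 = -1

1 1/2 1 -1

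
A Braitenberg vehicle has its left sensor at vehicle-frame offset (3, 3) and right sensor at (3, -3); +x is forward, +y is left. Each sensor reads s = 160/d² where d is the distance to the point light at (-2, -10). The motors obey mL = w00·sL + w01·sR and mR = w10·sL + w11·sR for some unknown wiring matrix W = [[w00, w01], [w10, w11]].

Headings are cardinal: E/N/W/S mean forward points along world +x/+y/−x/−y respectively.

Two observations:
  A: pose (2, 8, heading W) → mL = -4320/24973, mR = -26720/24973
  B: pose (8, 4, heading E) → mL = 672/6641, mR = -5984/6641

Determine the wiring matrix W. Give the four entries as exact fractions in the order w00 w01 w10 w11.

-1/2 1/2 -1 -1

obs A: pose=(2,8,W) → sL=80/113, sR=80/221, mL=-4320/24973, mR=-26720/24973
obs B: pose=(8,4,E) → sL=80/229, sR=16/29, mL=672/6641, mR=-5984/6641
sensor matrix S = [[80/113, 80/221], [80/229, 16/29]]; det S = 43806720/165845693
solve [mL_A; mL_B] = S·[w00; w01] and [mR_A; mR_B] = S·[w10; w11]:
  w00 = -1/2, w01 = 1/2, w10 = -1, w11 = -1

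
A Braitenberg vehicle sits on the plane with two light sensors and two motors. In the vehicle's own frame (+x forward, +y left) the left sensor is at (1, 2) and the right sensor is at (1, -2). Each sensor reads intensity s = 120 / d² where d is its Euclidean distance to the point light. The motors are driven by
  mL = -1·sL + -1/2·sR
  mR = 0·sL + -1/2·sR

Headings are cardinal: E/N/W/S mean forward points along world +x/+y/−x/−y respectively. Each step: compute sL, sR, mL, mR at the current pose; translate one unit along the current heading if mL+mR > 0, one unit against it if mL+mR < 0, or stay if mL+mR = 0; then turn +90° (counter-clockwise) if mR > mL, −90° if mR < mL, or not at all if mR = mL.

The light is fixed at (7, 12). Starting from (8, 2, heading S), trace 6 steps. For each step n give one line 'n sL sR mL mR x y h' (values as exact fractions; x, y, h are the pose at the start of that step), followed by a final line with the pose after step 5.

0 12/13 60/61 -1122/793 -30/61 8 2 S
1 120/53 24/25 -3636/1325 -12/25 8 3 E
2 30/17 30/17 -45/17 -15/17 7 3 N
3 24/29 24/13 -660/377 -12/13 7 2 W
4 12/13 60/61 -1122/793 -30/61 8 2 S
5 120/53 24/25 -3636/1325 -12/25 8 3 E
final 7 3 N

n=0: pose=(8,2,S); sL=12/13, sR=60/61; mL=-1122/793, mR=-30/61; mL+mR=-1512/793 → advance -1; mR−mL=12/13 → turn +1·90°
n=1: pose=(8,3,E); sL=120/53, sR=24/25; mL=-3636/1325, mR=-12/25; mL+mR=-4272/1325 → advance -1; mR−mL=120/53 → turn +1·90°
n=2: pose=(7,3,N); sL=30/17, sR=30/17; mL=-45/17, mR=-15/17; mL+mR=-60/17 → advance -1; mR−mL=30/17 → turn +1·90°
n=3: pose=(7,2,W); sL=24/29, sR=24/13; mL=-660/377, mR=-12/13; mL+mR=-1008/377 → advance -1; mR−mL=24/29 → turn +1·90°
n=4: pose=(8,2,S); sL=12/13, sR=60/61; mL=-1122/793, mR=-30/61; mL+mR=-1512/793 → advance -1; mR−mL=12/13 → turn +1·90°
n=5: pose=(8,3,E); sL=120/53, sR=24/25; mL=-3636/1325, mR=-12/25; mL+mR=-4272/1325 → advance -1; mR−mL=120/53 → turn +1·90°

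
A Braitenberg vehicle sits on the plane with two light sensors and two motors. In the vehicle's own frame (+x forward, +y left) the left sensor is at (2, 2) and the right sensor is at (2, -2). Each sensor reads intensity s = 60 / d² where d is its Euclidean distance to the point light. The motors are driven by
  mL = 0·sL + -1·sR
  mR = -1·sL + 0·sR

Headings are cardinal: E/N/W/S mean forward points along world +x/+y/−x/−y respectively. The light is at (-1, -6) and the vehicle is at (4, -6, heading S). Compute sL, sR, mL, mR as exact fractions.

60/53 60/13 -60/13 -60/53

left sensor world pos  = (6, -8); dL² = 53
right sensor world pos = (2, -8); dR² = 13
sL = 60/53 = 60/53
sR = 60/13 = 60/13
mL = 0·sL + -1·sR = -60/13
mR = -1·sL + 0·sR = -60/53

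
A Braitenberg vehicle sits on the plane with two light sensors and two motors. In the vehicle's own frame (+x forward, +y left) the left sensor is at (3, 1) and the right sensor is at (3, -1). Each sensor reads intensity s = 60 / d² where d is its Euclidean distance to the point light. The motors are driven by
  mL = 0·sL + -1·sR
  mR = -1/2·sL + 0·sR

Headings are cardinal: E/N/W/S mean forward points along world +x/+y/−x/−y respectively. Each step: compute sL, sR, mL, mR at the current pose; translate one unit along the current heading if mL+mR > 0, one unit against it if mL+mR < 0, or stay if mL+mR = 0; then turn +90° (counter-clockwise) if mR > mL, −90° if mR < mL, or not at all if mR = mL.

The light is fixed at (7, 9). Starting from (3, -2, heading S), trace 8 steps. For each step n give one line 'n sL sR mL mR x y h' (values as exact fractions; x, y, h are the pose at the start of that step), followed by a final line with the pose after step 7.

0 12/41 60/221 -60/221 -6/41 3 -2 S
1 30/41 30/61 -30/61 -15/41 3 -1 E
2 12/17 12/13 -12/13 -6/17 2 -1 N
3 15/52 15/41 -15/41 -15/104 2 -2 W
4 12/41 60/221 -60/221 -6/41 3 -2 S
5 30/41 30/61 -30/61 -15/41 3 -1 E
6 12/17 12/13 -12/13 -6/17 2 -1 N
7 15/52 15/41 -15/41 -15/104 2 -2 W
final 3 -2 S

n=0: pose=(3,-2,S); sL=12/41, sR=60/221; mL=-60/221, mR=-6/41; mL+mR=-3786/9061 → advance -1; mR−mL=1134/9061 → turn +1·90°
n=1: pose=(3,-1,E); sL=30/41, sR=30/61; mL=-30/61, mR=-15/41; mL+mR=-2145/2501 → advance -1; mR−mL=315/2501 → turn +1·90°
n=2: pose=(2,-1,N); sL=12/17, sR=12/13; mL=-12/13, mR=-6/17; mL+mR=-282/221 → advance -1; mR−mL=126/221 → turn +1·90°
n=3: pose=(2,-2,W); sL=15/52, sR=15/41; mL=-15/41, mR=-15/104; mL+mR=-2175/4264 → advance -1; mR−mL=945/4264 → turn +1·90°
n=4: pose=(3,-2,S); sL=12/41, sR=60/221; mL=-60/221, mR=-6/41; mL+mR=-3786/9061 → advance -1; mR−mL=1134/9061 → turn +1·90°
n=5: pose=(3,-1,E); sL=30/41, sR=30/61; mL=-30/61, mR=-15/41; mL+mR=-2145/2501 → advance -1; mR−mL=315/2501 → turn +1·90°
n=6: pose=(2,-1,N); sL=12/17, sR=12/13; mL=-12/13, mR=-6/17; mL+mR=-282/221 → advance -1; mR−mL=126/221 → turn +1·90°
n=7: pose=(2,-2,W); sL=15/52, sR=15/41; mL=-15/41, mR=-15/104; mL+mR=-2175/4264 → advance -1; mR−mL=945/4264 → turn +1·90°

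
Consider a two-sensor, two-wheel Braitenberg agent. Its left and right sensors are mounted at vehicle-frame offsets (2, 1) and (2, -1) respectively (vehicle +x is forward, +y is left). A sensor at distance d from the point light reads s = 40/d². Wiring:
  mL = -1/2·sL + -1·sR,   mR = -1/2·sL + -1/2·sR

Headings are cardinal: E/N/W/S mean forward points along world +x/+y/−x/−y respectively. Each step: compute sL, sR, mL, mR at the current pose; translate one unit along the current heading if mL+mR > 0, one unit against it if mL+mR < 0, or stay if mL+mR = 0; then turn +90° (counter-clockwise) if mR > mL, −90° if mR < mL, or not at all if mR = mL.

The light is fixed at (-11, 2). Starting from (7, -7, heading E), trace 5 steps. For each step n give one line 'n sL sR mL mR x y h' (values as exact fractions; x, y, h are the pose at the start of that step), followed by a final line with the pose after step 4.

0 5/58 2/25 -357/2900 -241/2900 7 -7 E
1 8/61 40/373 -3932/22753 -2712/22753 6 -7 N
2 20/173 20/153 -4990/26469 -3260/26469 6 -8 W
3 8/101 40/433 -5772/43733 -3752/43733 7 -8 S
4 5/58 2/25 -357/2900 -241/2900 7 -7 E
final 6 -7 N

n=0: pose=(7,-7,E); sL=5/58, sR=2/25; mL=-357/2900, mR=-241/2900; mL+mR=-299/1450 → advance -1; mR−mL=1/25 → turn +1·90°
n=1: pose=(6,-7,N); sL=8/61, sR=40/373; mL=-3932/22753, mR=-2712/22753; mL+mR=-6644/22753 → advance -1; mR−mL=20/373 → turn +1·90°
n=2: pose=(6,-8,W); sL=20/173, sR=20/153; mL=-4990/26469, mR=-3260/26469; mL+mR=-2750/8823 → advance -1; mR−mL=10/153 → turn +1·90°
n=3: pose=(7,-8,S); sL=8/101, sR=40/433; mL=-5772/43733, mR=-3752/43733; mL+mR=-9524/43733 → advance -1; mR−mL=20/433 → turn +1·90°
n=4: pose=(7,-7,E); sL=5/58, sR=2/25; mL=-357/2900, mR=-241/2900; mL+mR=-299/1450 → advance -1; mR−mL=1/25 → turn +1·90°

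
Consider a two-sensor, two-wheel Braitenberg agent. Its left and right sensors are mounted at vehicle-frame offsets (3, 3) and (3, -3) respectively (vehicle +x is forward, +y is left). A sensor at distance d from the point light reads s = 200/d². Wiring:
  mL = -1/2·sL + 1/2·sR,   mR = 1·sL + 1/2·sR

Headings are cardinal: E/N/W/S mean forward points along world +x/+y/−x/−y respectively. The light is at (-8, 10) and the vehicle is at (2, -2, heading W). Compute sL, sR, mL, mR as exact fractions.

left sensor world pos  = (-1, -5); dL² = 274
right sensor world pos = (-1, 1); dR² = 130
sL = 200/274 = 100/137
sR = 200/130 = 20/13
mL = -1/2·sL + 1/2·sR = 720/1781
mR = 1·sL + 1/2·sR = 2670/1781

100/137 20/13 720/1781 2670/1781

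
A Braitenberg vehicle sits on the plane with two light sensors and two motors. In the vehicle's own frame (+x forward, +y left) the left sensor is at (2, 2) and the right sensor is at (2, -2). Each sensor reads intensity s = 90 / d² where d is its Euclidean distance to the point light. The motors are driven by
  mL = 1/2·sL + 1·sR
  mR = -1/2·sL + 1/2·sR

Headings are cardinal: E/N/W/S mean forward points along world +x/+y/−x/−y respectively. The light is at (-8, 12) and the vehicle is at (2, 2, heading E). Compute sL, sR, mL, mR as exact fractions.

left sensor world pos  = (4, 4); dL² = 208
right sensor world pos = (4, 0); dR² = 288
sL = 90/208 = 45/104
sR = 90/288 = 5/16
mL = 1/2·sL + 1·sR = 55/104
mR = -1/2·sL + 1/2·sR = -25/416

45/104 5/16 55/104 -25/416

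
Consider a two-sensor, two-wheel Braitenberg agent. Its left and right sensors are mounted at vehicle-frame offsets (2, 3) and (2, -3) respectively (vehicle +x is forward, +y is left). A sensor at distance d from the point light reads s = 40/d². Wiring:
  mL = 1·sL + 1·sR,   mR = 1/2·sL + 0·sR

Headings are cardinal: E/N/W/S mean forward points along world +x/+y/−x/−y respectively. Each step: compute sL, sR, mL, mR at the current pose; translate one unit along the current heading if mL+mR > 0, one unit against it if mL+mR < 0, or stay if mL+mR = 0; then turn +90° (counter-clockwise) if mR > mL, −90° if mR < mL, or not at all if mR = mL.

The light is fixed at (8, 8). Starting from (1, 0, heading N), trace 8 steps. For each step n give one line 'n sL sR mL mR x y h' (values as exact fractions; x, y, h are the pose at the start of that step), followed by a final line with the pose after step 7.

n=0: pose=(1,0,N); sL=5/17, sR=10/13; mL=235/221, mR=5/34; mL+mR=535/442 → advance +1; mR−mL=-405/442 → turn -1·90°
n=1: pose=(1,1,E); sL=40/41, sR=8/25; mL=1328/1025, mR=20/41; mL+mR=1828/1025 → advance +1; mR−mL=-828/1025 → turn -1·90°
n=2: pose=(2,1,S); sL=4/9, sR=20/81; mL=56/81, mR=2/9; mL+mR=74/81 → advance +1; mR−mL=-38/81 → turn -1·90°
n=3: pose=(2,0,W); sL=8/37, sR=40/89; mL=2192/3293, mR=4/37; mL+mR=2548/3293 → advance +1; mR−mL=-1836/3293 → turn -1·90°
n=4: pose=(1,0,N); sL=5/17, sR=10/13; mL=235/221, mR=5/34; mL+mR=535/442 → advance +1; mR−mL=-405/442 → turn -1·90°
n=5: pose=(1,1,E); sL=40/41, sR=8/25; mL=1328/1025, mR=20/41; mL+mR=1828/1025 → advance +1; mR−mL=-828/1025 → turn -1·90°
n=6: pose=(2,1,S); sL=4/9, sR=20/81; mL=56/81, mR=2/9; mL+mR=74/81 → advance +1; mR−mL=-38/81 → turn -1·90°
n=7: pose=(2,0,W); sL=8/37, sR=40/89; mL=2192/3293, mR=4/37; mL+mR=2548/3293 → advance +1; mR−mL=-1836/3293 → turn -1·90°

0 5/17 10/13 235/221 5/34 1 0 N
1 40/41 8/25 1328/1025 20/41 1 1 E
2 4/9 20/81 56/81 2/9 2 1 S
3 8/37 40/89 2192/3293 4/37 2 0 W
4 5/17 10/13 235/221 5/34 1 0 N
5 40/41 8/25 1328/1025 20/41 1 1 E
6 4/9 20/81 56/81 2/9 2 1 S
7 8/37 40/89 2192/3293 4/37 2 0 W
final 1 0 N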